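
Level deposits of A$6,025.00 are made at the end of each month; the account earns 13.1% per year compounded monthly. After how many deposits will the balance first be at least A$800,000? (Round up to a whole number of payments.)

83 payments

Periodic rate r = 0.131/12 per month; n is counted in months.
Ordinary annuity FV: 800,000 = 6,025 × [((1+r)^n − 1)/r].
(1+r)^n = 1 + 800,000 × r / 6,025, so n = ln(1 + 800,000·r/6,025) / ln(1+r) = 82.51.
Round up to a whole number of payments: n = 83.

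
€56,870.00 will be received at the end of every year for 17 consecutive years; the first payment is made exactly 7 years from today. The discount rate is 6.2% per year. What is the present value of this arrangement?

Ordinary annuity of 17 payments, first payment at period 7.
Periodic rate r = 0.062 per year.
The ordinary-annuity PV formula values the stream one period before the first payment (period 6); discount that back 6 periods:
PV₀ = 56,870 × [1 − (1+r)^−17] / r × (1+r)^−6 = €409,411.54

€409,411.54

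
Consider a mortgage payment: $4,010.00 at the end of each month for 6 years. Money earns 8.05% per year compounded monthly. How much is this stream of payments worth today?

$228,390.29

This is an ordinary annuity: 72 payments of $4,010.00 at the end of each month.
Periodic rate r = 0.0805/12 per month; n is counted in months.
PV = PMT × [(1 − (1+r)^−n)/r] = 4,010 × [1 − (1+r)^−72] / r = $228,390.29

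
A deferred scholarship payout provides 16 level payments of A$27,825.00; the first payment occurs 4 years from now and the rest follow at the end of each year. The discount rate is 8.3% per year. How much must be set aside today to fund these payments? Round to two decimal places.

A$190,228.31

Ordinary annuity of 16 payments, first payment at period 4.
Periodic rate r = 0.083 per year.
The ordinary-annuity PV formula values the stream one period before the first payment (period 3); discount that back 3 periods:
PV₀ = 27,825 × [1 − (1+r)^−16] / r × (1+r)^−3 = A$190,228.31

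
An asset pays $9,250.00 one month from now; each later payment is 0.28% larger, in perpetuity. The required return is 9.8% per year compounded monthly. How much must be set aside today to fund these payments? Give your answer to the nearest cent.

$1,723,602.48

Periodic rate r = 0.098/12 per month.
Growing perpetuity (Gordon): PV = PMT₁ / (r − g) = 9,250 / (r − 0.0028) = $1,723,602.48.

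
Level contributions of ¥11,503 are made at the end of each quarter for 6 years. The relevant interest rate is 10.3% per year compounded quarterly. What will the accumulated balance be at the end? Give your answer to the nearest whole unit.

¥375,582

This is an ordinary annuity: 24 deposits of ¥11,503 at the end of each quarter.
Periodic rate r = 0.103/4 per quarter; n is counted in quarters.
FV = PMT × [((1+r)^n − 1)/r] = 11,503 × [(1+r)^24 − 1] / r = ¥375,582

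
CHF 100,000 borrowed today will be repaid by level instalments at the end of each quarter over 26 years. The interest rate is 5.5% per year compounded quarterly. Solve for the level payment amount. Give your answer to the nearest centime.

Level ordinary annuity; solve PV = PMT × [(1 − (1+r)^−n)/r] for PMT.
Periodic rate r = 0.055/4 per quarter; n is counted in quarters.
With n = 104: PMT = 100,000 / ([(1 − (1+r)^−n)/r]) = CHF 1,813.15

CHF 1,813.15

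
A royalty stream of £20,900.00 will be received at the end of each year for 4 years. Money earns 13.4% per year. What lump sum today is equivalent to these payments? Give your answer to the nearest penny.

£61,653.30

This is an ordinary annuity: 4 payments of £20,900.00 at the end of each year.
Periodic rate r = 0.134 per year.
PV = PMT × [(1 − (1+r)^−n)/r] = 20,900 × [1 − (1+r)^−4] / r = £61,653.30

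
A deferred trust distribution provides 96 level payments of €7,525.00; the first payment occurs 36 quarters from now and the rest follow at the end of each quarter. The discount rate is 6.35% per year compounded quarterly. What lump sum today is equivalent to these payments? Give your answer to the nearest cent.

Ordinary annuity of 96 payments, first payment at period 36.
Periodic rate r = 0.0635/4 per quarter; n is counted in quarters.
The ordinary-annuity PV formula values the stream one period before the first payment (period 35); discount that back 35 periods:
PV₀ = 7,525 × [1 − (1+r)^−96] / r × (1+r)^−35 = €212,921.98

€212,921.98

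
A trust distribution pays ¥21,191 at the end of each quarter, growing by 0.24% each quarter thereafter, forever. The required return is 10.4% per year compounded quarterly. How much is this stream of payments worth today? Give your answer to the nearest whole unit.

¥897,924

Periodic rate r = 0.104/4 per quarter.
Growing perpetuity (Gordon): PV = PMT₁ / (r − g) = 21,191 / (r − 0.0024) = ¥897,924.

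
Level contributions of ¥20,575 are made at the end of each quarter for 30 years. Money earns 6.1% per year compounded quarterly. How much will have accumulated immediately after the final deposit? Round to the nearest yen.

¥6,946,075

This is an ordinary annuity: 120 deposits of ¥20,575 at the end of each quarter.
Periodic rate r = 0.061/4 per quarter; n is counted in quarters.
FV = PMT × [((1+r)^n − 1)/r] = 20,575 × [(1+r)^120 − 1] / r = ¥6,946,075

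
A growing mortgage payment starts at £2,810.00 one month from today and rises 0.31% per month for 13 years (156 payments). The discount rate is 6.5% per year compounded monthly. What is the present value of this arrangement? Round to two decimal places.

Periodic rate r = 0.065/12 per month; n is counted in months.
Growing ordinary annuity: PV = PMT₁ × [1 − ((1+g)/(1+r))^n] / (r − g) = 2,810 × [1 − ((1+0.0031)/(1+r))^156] / (r − 0.0031) = £366,591.45.

£366,591.45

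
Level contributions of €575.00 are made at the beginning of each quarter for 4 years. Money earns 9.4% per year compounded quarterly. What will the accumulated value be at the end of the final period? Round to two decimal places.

This is an annuity due: 16 deposits of €575.00 at the beginning of each quarter.
Periodic rate r = 0.094/4 per quarter; n is counted in quarters.
FV = PMT × [((1+r)^n − 1)/r] × (1+r) = 575 × [(1+r)^16 − 1] / r × (1+r) = €11,272.53

€11,272.53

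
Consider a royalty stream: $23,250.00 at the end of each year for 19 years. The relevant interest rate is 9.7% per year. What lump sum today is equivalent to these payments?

$198,412.09

This is an ordinary annuity: 19 payments of $23,250.00 at the end of each year.
Periodic rate r = 0.097 per year.
PV = PMT × [(1 − (1+r)^−n)/r] = 23,250 × [1 − (1+r)^−19] / r = $198,412.09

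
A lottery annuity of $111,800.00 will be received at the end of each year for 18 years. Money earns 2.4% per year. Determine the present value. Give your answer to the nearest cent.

$1,618,629.00

This is an ordinary annuity: 18 payments of $111,800.00 at the end of each year.
Periodic rate r = 0.024 per year.
PV = PMT × [(1 − (1+r)^−n)/r] = 111,800 × [1 − (1+r)^−18] / r = $1,618,629.00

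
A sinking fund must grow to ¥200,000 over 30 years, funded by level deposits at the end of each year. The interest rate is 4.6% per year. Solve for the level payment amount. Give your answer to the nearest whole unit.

¥3,223

Level ordinary annuity; solve FV = PMT × [((1+r)^n − 1)/r] for PMT.
Periodic rate r = 0.046 per year.
With n = 30: PMT = 200,000 / ([((1+r)^n − 1)/r]) = ¥3,223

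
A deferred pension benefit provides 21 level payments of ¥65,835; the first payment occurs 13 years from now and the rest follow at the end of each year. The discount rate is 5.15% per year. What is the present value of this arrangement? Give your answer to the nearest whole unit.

Ordinary annuity of 21 payments, first payment at period 13.
Periodic rate r = 0.0515 per year.
The ordinary-annuity PV formula values the stream one period before the first payment (period 12); discount that back 12 periods:
PV₀ = 65,835 × [1 − (1+r)^−21] / r × (1+r)^−12 = ¥455,993

¥455,993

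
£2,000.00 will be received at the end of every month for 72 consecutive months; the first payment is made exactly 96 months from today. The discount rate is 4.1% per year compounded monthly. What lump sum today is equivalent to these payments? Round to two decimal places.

Ordinary annuity of 72 payments, first payment at period 96.
Periodic rate r = 0.041/12 per month; n is counted in months.
The ordinary-annuity PV formula values the stream one period before the first payment (period 95); discount that back 95 periods:
PV₀ = 2,000 × [1 − (1+r)^−72] / r × (1+r)^−95 = £92,185.11

£92,185.11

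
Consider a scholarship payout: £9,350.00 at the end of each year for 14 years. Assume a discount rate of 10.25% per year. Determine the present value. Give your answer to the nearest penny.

This is an ordinary annuity: 14 payments of £9,350.00 at the end of each year.
Periodic rate r = 0.1025 per year.
PV = PMT × [(1 − (1+r)^−n)/r] = 9,350 × [1 − (1+r)^−14] / r = £67,950.00

£67,950.00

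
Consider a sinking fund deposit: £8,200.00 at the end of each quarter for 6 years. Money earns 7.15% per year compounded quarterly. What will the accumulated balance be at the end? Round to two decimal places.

£243,092.98

This is an ordinary annuity: 24 deposits of £8,200.00 at the end of each quarter.
Periodic rate r = 0.0715/4 per quarter; n is counted in quarters.
FV = PMT × [((1+r)^n − 1)/r] = 8,200 × [(1+r)^24 − 1] / r = £243,092.98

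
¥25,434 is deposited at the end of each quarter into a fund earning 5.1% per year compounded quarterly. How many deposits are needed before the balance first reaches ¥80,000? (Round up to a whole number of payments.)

Periodic rate r = 0.051/4 per quarter; n is counted in quarters.
Ordinary annuity FV: 80,000 = 25,434 × [((1+r)^n − 1)/r].
(1+r)^n = 1 + 80,000 × r / 25,434, so n = ln(1 + 80,000·r/25,434) / ln(1+r) = 3.10.
Round up to a whole number of payments: n = 4.

4 payments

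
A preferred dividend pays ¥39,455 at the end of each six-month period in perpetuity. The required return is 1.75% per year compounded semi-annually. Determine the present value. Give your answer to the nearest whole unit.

¥4,509,143

Periodic rate r = 0.0175/2 per half-year.
Level perpetuity: PV = PMT / r = 39,455 / (0.0175/2) = ¥4,509,143.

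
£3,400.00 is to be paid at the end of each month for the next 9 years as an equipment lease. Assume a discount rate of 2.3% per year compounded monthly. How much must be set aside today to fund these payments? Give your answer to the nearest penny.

£331,401.12

This is an ordinary annuity: 108 payments of £3,400.00 at the end of each month.
Periodic rate r = 0.023/12 per month; n is counted in months.
PV = PMT × [(1 − (1+r)^−n)/r] = 3,400 × [1 − (1+r)^−108] / r = £331,401.12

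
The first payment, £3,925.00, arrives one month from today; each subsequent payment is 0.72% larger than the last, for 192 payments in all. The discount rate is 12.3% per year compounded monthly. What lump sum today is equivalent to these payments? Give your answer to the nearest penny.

Periodic rate r = 0.123/12 per month; n is counted in months.
Growing ordinary annuity: PV = PMT₁ × [1 − ((1+g)/(1+r))^n] / (r − g) = 3,925 × [1 − ((1+0.0072)/(1+r))^192] / (r − 0.0072) = £566,745.88.

£566,745.88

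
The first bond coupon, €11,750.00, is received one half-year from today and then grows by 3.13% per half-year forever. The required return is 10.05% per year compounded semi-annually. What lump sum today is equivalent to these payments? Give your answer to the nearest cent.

Periodic rate r = 0.1005/2 per half-year.
Growing perpetuity (Gordon): PV = PMT₁ / (r − g) = 11,750 / (r − 0.0313) = €620,052.77.

€620,052.77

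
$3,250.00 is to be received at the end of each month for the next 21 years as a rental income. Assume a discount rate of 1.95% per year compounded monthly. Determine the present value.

$671,594.25

This is an ordinary annuity: 252 payments of $3,250.00 at the end of each month.
Periodic rate r = 0.0195/12 per month; n is counted in months.
PV = PMT × [(1 − (1+r)^−n)/r] = 3,250 × [1 − (1+r)^−252] / r = $671,594.25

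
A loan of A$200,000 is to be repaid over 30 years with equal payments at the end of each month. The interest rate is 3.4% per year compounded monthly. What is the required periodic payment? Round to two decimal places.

Level ordinary annuity; solve PV = PMT × [(1 − (1+r)^−n)/r] for PMT.
Periodic rate r = 0.034/12 per month; n is counted in months.
With n = 360: PMT = 200,000 / ([(1 − (1+r)^−n)/r]) = A$886.96

A$886.96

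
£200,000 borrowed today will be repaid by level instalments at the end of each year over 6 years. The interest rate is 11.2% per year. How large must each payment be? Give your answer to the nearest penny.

£47,548.01

Level ordinary annuity; solve PV = PMT × [(1 − (1+r)^−n)/r] for PMT.
Periodic rate r = 0.112 per year.
With n = 6: PMT = 200,000 / ([(1 − (1+r)^−n)/r]) = £47,548.01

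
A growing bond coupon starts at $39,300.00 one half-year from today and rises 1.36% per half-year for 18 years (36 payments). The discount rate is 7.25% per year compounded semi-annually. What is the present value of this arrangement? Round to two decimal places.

Periodic rate r = 0.0725/2 per half-year; n is counted in half-years.
Growing ordinary annuity: PV = PMT₁ × [1 − ((1+g)/(1+r))^n] / (r − g) = 39,300 × [1 − ((1+0.0136)/(1+r))^36] / (r − 0.0136) = $952,033.20.

$952,033.20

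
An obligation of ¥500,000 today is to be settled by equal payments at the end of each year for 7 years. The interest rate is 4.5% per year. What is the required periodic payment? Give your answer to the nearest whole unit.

¥84,851

Level ordinary annuity; solve PV = PMT × [(1 − (1+r)^−n)/r] for PMT.
Periodic rate r = 0.045 per year.
With n = 7: PMT = 500,000 / ([(1 − (1+r)^−n)/r]) = ¥84,851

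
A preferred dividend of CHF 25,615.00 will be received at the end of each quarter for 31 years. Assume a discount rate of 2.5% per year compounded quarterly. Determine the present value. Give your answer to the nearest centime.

This is an ordinary annuity: 124 payments of CHF 25,615.00 at the end of each quarter.
Periodic rate r = 0.025/4 per quarter; n is counted in quarters.
PV = PMT × [(1 − (1+r)^−n)/r] = 25,615 × [1 − (1+r)^−124] / r = CHF 2,205,692.23

CHF 2,205,692.23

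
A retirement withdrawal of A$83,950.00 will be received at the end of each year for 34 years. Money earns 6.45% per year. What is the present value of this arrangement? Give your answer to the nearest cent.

This is an ordinary annuity: 34 payments of A$83,950.00 at the end of each year.
Periodic rate r = 0.0645 per year.
PV = PMT × [(1 − (1+r)^−n)/r] = 83,950 × [1 − (1+r)^−34] / r = A$1,146,129.87

A$1,146,129.87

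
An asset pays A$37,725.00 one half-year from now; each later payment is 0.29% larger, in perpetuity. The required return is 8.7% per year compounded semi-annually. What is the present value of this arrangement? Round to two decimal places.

Periodic rate r = 0.087/2 per half-year.
Growing perpetuity (Gordon): PV = PMT₁ / (r − g) = 37,725 / (r − 0.0029) = A$929,187.19.

A$929,187.19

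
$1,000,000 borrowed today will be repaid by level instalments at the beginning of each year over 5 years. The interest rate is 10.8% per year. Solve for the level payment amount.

$242,969.65

Level annuity due; solve PV = PMT × [(1 − (1+r)^−n)/r] × (1+r) for PMT.
Periodic rate r = 0.108 per year.
With n = 5: PMT = 1,000,000 / ([(1 − (1+r)^−n)/r] × (1+r)) = $242,969.65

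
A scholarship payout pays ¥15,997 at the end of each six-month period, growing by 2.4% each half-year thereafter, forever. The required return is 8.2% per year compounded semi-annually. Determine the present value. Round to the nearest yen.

Periodic rate r = 0.082/2 per half-year.
Growing perpetuity (Gordon): PV = PMT₁ / (r − g) = 15,997 / (r − 0.024) = ¥941,000.

¥941,000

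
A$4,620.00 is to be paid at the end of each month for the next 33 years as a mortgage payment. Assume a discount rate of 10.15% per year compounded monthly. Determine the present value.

This is an ordinary annuity: 396 payments of A$4,620.00 at the end of each month.
Periodic rate r = 0.1015/12 per month; n is counted in months.
PV = PMT × [(1 − (1+r)^−n)/r] = 4,620 × [1 − (1+r)^−396] / r = A$526,762.01

A$526,762.01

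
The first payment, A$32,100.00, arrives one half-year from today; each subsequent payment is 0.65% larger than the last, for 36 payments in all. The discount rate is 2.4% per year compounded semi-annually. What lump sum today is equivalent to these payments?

A$1,039,692.49

Periodic rate r = 0.024/2 per half-year; n is counted in half-years.
Growing ordinary annuity: PV = PMT₁ × [1 − ((1+g)/(1+r))^n] / (r − g) = 32,100 × [1 − ((1+0.0065)/(1+r))^36] / (r − 0.0065) = A$1,039,692.49.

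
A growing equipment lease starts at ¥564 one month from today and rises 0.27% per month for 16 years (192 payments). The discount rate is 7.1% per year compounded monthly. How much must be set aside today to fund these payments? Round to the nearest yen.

¥80,538

Periodic rate r = 0.071/12 per month; n is counted in months.
Growing ordinary annuity: PV = PMT₁ × [1 − ((1+g)/(1+r))^n] / (r − g) = 564 × [1 − ((1+0.0027)/(1+r))^192] / (r − 0.0027) = ¥80,538.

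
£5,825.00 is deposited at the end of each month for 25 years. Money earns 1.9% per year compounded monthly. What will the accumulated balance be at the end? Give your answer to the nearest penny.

£2,234,630.41

This is an ordinary annuity: 300 deposits of £5,825.00 at the end of each month.
Periodic rate r = 0.019/12 per month; n is counted in months.
FV = PMT × [((1+r)^n − 1)/r] = 5,825 × [(1+r)^300 − 1] / r = £2,234,630.41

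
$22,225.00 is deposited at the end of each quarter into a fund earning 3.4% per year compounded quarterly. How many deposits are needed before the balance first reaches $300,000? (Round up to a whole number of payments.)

Periodic rate r = 0.034/4 per quarter; n is counted in quarters.
Ordinary annuity FV: 300,000 = 22,225 × [((1+r)^n − 1)/r].
(1+r)^n = 1 + 300,000 × r / 22,225, so n = ln(1 + 300,000·r/22,225) / ln(1+r) = 12.83.
Round up to a whole number of payments: n = 13.

13 payments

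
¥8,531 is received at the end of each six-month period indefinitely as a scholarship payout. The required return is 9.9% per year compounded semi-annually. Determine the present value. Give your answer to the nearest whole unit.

¥172,343

Periodic rate r = 0.099/2 per half-year.
Level perpetuity: PV = PMT / r = 8,531 / (0.099/2) = ¥172,343.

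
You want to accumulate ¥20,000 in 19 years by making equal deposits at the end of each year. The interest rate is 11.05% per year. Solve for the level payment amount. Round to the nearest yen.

¥349

Level ordinary annuity; solve FV = PMT × [((1+r)^n − 1)/r] for PMT.
Periodic rate r = 0.1105 per year.
With n = 19: PMT = 20,000 / ([((1+r)^n − 1)/r]) = ¥349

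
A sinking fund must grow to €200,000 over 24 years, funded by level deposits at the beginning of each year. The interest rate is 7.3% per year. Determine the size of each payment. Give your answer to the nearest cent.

€3,075.02

Level annuity due; solve FV = PMT × [((1+r)^n − 1)/r] × (1+r) for PMT.
Periodic rate r = 0.073 per year.
With n = 24: PMT = 200,000 / ([((1+r)^n − 1)/r] × (1+r)) = €3,075.02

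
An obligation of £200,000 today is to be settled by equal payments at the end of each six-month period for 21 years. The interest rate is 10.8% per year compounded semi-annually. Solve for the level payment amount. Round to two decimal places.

£12,132.42

Level ordinary annuity; solve PV = PMT × [(1 − (1+r)^−n)/r] for PMT.
Periodic rate r = 0.108/2 per half-year; n is counted in half-years.
With n = 42: PMT = 200,000 / ([(1 − (1+r)^−n)/r]) = £12,132.42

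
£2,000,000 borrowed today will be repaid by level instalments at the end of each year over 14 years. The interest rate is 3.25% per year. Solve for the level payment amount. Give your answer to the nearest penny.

Level ordinary annuity; solve PV = PMT × [(1 − (1+r)^−n)/r] for PMT.
Periodic rate r = 0.0325 per year.
With n = 14: PMT = 2,000,000 / ([(1 − (1+r)^−n)/r]) = £180,083.51

£180,083.51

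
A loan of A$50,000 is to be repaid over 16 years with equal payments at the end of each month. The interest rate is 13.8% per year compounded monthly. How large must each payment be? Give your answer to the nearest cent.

Level ordinary annuity; solve PV = PMT × [(1 − (1+r)^−n)/r] for PMT.
Periodic rate r = 0.138/12 per month; n is counted in months.
With n = 192: PMT = 50,000 / ([(1 − (1+r)^−n)/r]) = A$647.02

A$647.02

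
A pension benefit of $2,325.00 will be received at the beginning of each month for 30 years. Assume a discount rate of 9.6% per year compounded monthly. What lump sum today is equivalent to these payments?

$276,315.80

This is an annuity due: 360 payments of $2,325.00 at the beginning of each month.
Periodic rate r = 0.096/12 per month; n is counted in months.
PV = PMT × [(1 − (1+r)^−n)/r] × (1+r) = 2,325 × [1 − (1+r)^−360] / r × (1+r) = $276,315.80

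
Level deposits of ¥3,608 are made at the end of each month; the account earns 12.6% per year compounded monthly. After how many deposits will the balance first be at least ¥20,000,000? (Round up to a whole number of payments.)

Periodic rate r = 0.126/12 per month; n is counted in months.
Ordinary annuity FV: 20,000,000 = 3,608 × [((1+r)^n − 1)/r].
(1+r)^n = 1 + 20,000,000 × r / 3,608, so n = ln(1 + 20,000,000·r/3,608) / ln(1+r) = 390.70.
Round up to a whole number of payments: n = 391.

391 payments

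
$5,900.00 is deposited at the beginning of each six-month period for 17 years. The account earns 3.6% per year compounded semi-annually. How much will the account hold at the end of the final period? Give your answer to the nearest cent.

$278,322.67

This is an annuity due: 34 deposits of $5,900.00 at the beginning of each six-month period.
Periodic rate r = 0.036/2 per half-year; n is counted in half-years.
FV = PMT × [((1+r)^n − 1)/r] × (1+r) = 5,900 × [(1+r)^34 − 1] / r × (1+r) = $278,322.67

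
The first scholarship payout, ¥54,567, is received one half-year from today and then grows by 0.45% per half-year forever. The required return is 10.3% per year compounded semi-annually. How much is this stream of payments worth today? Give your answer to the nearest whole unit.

Periodic rate r = 0.103/2 per half-year.
Growing perpetuity (Gordon): PV = PMT₁ / (r − g) = 54,567 / (r − 0.0045) = ¥1,161,000.

¥1,161,000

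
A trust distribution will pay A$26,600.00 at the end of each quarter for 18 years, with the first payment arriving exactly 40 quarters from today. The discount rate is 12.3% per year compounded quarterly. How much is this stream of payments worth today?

A$235,502.17

Ordinary annuity of 72 payments, first payment at period 40.
Periodic rate r = 0.123/4 per quarter; n is counted in quarters.
The ordinary-annuity PV formula values the stream one period before the first payment (period 39); discount that back 39 periods:
PV₀ = 26,600 × [1 − (1+r)^−72] / r × (1+r)^−39 = A$235,502.17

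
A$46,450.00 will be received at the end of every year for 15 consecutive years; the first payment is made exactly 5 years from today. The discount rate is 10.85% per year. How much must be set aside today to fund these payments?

Ordinary annuity of 15 payments, first payment at period 5.
Periodic rate r = 0.1085 per year.
The ordinary-annuity PV formula values the stream one period before the first payment (period 4); discount that back 4 periods:
PV₀ = 46,450 × [1 − (1+r)^−15] / r × (1+r)^−4 = A$223,063.99

A$223,063.99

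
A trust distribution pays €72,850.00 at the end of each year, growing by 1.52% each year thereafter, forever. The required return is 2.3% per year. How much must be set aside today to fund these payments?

Periodic rate r = 0.023 per year.
Growing perpetuity (Gordon): PV = PMT₁ / (r − g) = 72,850 / (r − 0.0152) = €9,339,743.59.

€9,339,743.59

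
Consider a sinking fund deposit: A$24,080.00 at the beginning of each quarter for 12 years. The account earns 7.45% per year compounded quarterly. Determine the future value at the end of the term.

A$1,876,500.93

This is an annuity due: 48 deposits of A$24,080.00 at the beginning of each quarter.
Periodic rate r = 0.0745/4 per quarter; n is counted in quarters.
FV = PMT × [((1+r)^n − 1)/r] × (1+r) = 24,080 × [(1+r)^48 − 1] / r × (1+r) = A$1,876,500.93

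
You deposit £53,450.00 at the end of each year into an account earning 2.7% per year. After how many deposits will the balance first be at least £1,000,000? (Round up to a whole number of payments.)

Periodic rate r = 0.027 per year.
Ordinary annuity FV: 1,000,000 = 53,450 × [((1+r)^n − 1)/r].
(1+r)^n = 1 + 1,000,000 × r / 53,450, so n = ln(1 + 1,000,000·r/53,450) / ln(1+r) = 15.35.
Round up to a whole number of payments: n = 16.

16 payments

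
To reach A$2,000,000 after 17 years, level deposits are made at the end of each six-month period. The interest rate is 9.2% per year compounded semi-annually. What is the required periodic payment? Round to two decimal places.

Level ordinary annuity; solve FV = PMT × [((1+r)^n − 1)/r] for PMT.
Periodic rate r = 0.092/2 per half-year; n is counted in half-years.
With n = 34: PMT = 2,000,000 / ([((1+r)^n − 1)/r]) = A$25,456.58

A$25,456.58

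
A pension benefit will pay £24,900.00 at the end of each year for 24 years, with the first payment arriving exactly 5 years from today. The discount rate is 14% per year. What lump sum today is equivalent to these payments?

Ordinary annuity of 24 payments, first payment at period 5.
Periodic rate r = 0.14 per year.
The ordinary-annuity PV formula values the stream one period before the first payment (period 4); discount that back 4 periods:
PV₀ = 24,900 × [1 − (1+r)^−24] / r × (1+r)^−4 = £100,769.05

£100,769.05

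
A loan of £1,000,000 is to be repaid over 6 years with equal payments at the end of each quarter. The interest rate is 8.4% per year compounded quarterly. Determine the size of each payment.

Level ordinary annuity; solve PV = PMT × [(1 − (1+r)^−n)/r] for PMT.
Periodic rate r = 0.084/4 per quarter; n is counted in quarters.
With n = 24: PMT = 1,000,000 / ([(1 − (1+r)^−n)/r]) = £53,471.92

£53,471.92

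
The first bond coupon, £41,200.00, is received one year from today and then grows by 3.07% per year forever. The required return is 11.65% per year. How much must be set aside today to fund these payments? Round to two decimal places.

Periodic rate r = 0.1165 per year.
Growing perpetuity (Gordon): PV = PMT₁ / (r − g) = 41,200 / (r − 0.0307) = £480,186.48.

£480,186.48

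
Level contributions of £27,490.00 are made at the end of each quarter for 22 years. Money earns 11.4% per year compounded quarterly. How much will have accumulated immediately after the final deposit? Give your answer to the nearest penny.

This is an ordinary annuity: 88 deposits of £27,490.00 at the end of each quarter.
Periodic rate r = 0.114/4 per quarter; n is counted in quarters.
FV = PMT × [((1+r)^n − 1)/r] = 27,490 × [(1+r)^88 − 1] / r = £10,472,328.24

£10,472,328.24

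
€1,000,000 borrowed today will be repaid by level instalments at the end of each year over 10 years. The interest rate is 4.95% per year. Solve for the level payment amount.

Level ordinary annuity; solve PV = PMT × [(1 − (1+r)^−n)/r] for PMT.
Periodic rate r = 0.0495 per year.
With n = 10: PMT = 1,000,000 / ([(1 − (1+r)^−n)/r]) = €129,190.31

€129,190.31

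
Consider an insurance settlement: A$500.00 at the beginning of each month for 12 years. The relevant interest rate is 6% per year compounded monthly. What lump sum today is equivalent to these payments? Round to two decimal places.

A$51,493.56

This is an annuity due: 144 payments of A$500.00 at the beginning of each month.
Periodic rate r = 0.06/12 per month; n is counted in months.
PV = PMT × [(1 − (1+r)^−n)/r] × (1+r) = 500 × [1 − (1+r)^−144] / r × (1+r) = A$51,493.56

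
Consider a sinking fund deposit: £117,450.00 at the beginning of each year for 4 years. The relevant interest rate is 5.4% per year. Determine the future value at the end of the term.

£536,741.31

This is an annuity due: 4 deposits of £117,450.00 at the beginning of each year.
Periodic rate r = 0.054 per year.
FV = PMT × [((1+r)^n − 1)/r] × (1+r) = 117,450 × [(1+r)^4 − 1] / r × (1+r) = £536,741.31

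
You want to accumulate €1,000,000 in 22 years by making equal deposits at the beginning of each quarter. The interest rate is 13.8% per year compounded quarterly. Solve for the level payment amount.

€1,775.55

Level annuity due; solve FV = PMT × [((1+r)^n − 1)/r] × (1+r) for PMT.
Periodic rate r = 0.138/4 per quarter; n is counted in quarters.
With n = 88: PMT = 1,000,000 / ([((1+r)^n − 1)/r] × (1+r)) = €1,775.55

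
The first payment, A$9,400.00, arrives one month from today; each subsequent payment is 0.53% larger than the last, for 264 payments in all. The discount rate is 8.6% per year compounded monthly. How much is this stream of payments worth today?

A$1,949,923.37

Periodic rate r = 0.086/12 per month; n is counted in months.
Growing ordinary annuity: PV = PMT₁ × [1 − ((1+g)/(1+r))^n] / (r − g) = 9,400 × [1 − ((1+0.0053)/(1+r))^264] / (r − 0.0053) = A$1,949,923.37.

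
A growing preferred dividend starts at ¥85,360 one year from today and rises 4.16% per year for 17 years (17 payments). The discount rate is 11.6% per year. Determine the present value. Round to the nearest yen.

¥792,248

Periodic rate r = 0.116 per year.
Growing ordinary annuity: PV = PMT₁ × [1 − ((1+g)/(1+r))^n] / (r − g) = 85,360 × [1 − ((1+0.0416)/(1+r))^17] / (r − 0.0416) = ¥792,248.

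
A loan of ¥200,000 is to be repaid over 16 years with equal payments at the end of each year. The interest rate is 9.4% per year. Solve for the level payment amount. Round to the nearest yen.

¥24,657

Level ordinary annuity; solve PV = PMT × [(1 − (1+r)^−n)/r] for PMT.
Periodic rate r = 0.094 per year.
With n = 16: PMT = 200,000 / ([(1 − (1+r)^−n)/r]) = ¥24,657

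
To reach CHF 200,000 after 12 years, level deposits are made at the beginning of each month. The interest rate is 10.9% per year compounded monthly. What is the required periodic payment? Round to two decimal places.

CHF 672.51

Level annuity due; solve FV = PMT × [((1+r)^n − 1)/r] × (1+r) for PMT.
Periodic rate r = 0.109/12 per month; n is counted in months.
With n = 144: PMT = 200,000 / ([((1+r)^n − 1)/r] × (1+r)) = CHF 672.51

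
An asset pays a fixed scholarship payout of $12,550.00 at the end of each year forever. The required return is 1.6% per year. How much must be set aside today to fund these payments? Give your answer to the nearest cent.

$784,375.00

Periodic rate r = 0.016 per year.
Level perpetuity: PV = PMT / r = 12,550 / (0.016) = $784,375.00.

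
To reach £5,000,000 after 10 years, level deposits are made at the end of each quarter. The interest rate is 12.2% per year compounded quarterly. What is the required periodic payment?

£65,563.72

Level ordinary annuity; solve FV = PMT × [((1+r)^n − 1)/r] for PMT.
Periodic rate r = 0.122/4 per quarter; n is counted in quarters.
With n = 40: PMT = 5,000,000 / ([((1+r)^n − 1)/r]) = £65,563.72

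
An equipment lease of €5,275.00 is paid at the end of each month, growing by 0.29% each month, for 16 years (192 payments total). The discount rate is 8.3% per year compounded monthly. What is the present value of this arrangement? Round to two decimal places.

Periodic rate r = 0.083/12 per month; n is counted in months.
Growing ordinary annuity: PV = PMT₁ × [1 − ((1+g)/(1+r))^n] / (r − g) = 5,275 × [1 − ((1+0.0029)/(1+r))^192] / (r − 0.0029) = €703,650.95.

€703,650.95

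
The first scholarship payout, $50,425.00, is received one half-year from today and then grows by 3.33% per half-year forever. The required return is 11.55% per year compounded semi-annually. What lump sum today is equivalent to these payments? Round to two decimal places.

$2,062,372.19

Periodic rate r = 0.1155/2 per half-year.
Growing perpetuity (Gordon): PV = PMT₁ / (r − g) = 50,425 / (r − 0.0333) = $2,062,372.19.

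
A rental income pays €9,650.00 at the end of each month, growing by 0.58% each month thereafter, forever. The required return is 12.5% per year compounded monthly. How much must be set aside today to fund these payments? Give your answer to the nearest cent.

€2,090,252.71

Periodic rate r = 0.125/12 per month.
Growing perpetuity (Gordon): PV = PMT₁ / (r − g) = 9,650 / (r − 0.0058) = €2,090,252.71.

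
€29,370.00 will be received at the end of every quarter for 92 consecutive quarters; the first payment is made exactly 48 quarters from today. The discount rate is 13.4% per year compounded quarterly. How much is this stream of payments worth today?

Ordinary annuity of 92 payments, first payment at period 48.
Periodic rate r = 0.134/4 per quarter; n is counted in quarters.
The ordinary-annuity PV formula values the stream one period before the first payment (period 47); discount that back 47 periods:
PV₀ = 29,370 × [1 − (1+r)^−92] / r × (1+r)^−47 = €177,334.22

€177,334.22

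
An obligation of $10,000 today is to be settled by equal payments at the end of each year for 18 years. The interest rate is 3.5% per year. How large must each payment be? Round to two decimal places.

Level ordinary annuity; solve PV = PMT × [(1 − (1+r)^−n)/r] for PMT.
Periodic rate r = 0.035 per year.
With n = 18: PMT = 10,000 / ([(1 − (1+r)^−n)/r]) = $758.17

$758.17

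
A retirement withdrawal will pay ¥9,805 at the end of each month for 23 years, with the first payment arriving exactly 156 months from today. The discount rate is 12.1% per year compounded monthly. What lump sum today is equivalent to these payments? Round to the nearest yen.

Ordinary annuity of 276 payments, first payment at period 156.
Periodic rate r = 0.121/12 per month; n is counted in months.
The ordinary-annuity PV formula values the stream one period before the first payment (period 155); discount that back 155 periods:
PV₀ = 9,805 × [1 − (1+r)^−276] / r × (1+r)^−155 = ¥192,462

¥192,462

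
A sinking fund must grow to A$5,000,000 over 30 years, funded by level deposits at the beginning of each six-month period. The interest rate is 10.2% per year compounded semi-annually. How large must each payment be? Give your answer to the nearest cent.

Level annuity due; solve FV = PMT × [((1+r)^n − 1)/r] × (1+r) for PMT.
Periodic rate r = 0.102/2 per half-year; n is counted in half-years.
With n = 60: PMT = 5,000,000 / ([((1+r)^n − 1)/r] × (1+r)) = A$12,921.37

A$12,921.37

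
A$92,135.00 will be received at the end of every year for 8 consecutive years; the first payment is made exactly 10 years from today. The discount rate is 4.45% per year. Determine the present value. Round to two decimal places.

Ordinary annuity of 8 payments, first payment at period 10.
Periodic rate r = 0.0445 per year.
The ordinary-annuity PV formula values the stream one period before the first payment (period 9); discount that back 9 periods:
PV₀ = 92,135 × [1 − (1+r)^−8] / r × (1+r)^−9 = A$411,537.51

A$411,537.51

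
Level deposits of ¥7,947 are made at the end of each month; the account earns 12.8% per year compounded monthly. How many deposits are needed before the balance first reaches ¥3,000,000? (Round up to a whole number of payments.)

153 payments

Periodic rate r = 0.128/12 per month; n is counted in months.
Ordinary annuity FV: 3,000,000 = 7,947 × [((1+r)^n − 1)/r].
(1+r)^n = 1 + 3,000,000 × r / 7,947, so n = ln(1 + 3,000,000·r/7,947) / ln(1+r) = 152.19.
Round up to a whole number of payments: n = 153.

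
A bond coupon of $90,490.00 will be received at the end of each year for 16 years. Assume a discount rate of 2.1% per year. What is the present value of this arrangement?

This is an ordinary annuity: 16 payments of $90,490.00 at the end of each year.
Periodic rate r = 0.021 per year.
PV = PMT × [(1 − (1+r)^−n)/r] = 90,490 × [1 − (1+r)^−16] / r = $1,218,969.78

$1,218,969.78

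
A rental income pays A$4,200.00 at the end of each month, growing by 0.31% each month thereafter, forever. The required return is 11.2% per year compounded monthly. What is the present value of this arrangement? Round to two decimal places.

Periodic rate r = 0.112/12 per month.
Growing perpetuity (Gordon): PV = PMT₁ / (r − g) = 4,200 / (r − 0.0031) = A$673,796.79.

A$673,796.79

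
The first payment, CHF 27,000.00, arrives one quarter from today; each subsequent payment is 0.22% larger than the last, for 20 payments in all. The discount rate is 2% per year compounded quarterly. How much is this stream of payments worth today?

Periodic rate r = 0.02/4 per quarter; n is counted in quarters.
Growing ordinary annuity: PV = PMT₁ × [1 − ((1+g)/(1+r))^n] / (r − g) = 27,000 × [1 − ((1+0.0022)/(1+r))^20] / (r − 0.0022) = CHF 523,326.94.

CHF 523,326.94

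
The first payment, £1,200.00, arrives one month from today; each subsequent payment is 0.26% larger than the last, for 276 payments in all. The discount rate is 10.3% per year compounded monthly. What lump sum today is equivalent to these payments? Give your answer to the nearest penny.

£161,739.38

Periodic rate r = 0.103/12 per month; n is counted in months.
Growing ordinary annuity: PV = PMT₁ × [1 − ((1+g)/(1+r))^n] / (r − g) = 1,200 × [1 − ((1+0.0026)/(1+r))^276] / (r − 0.0026) = £161,739.38.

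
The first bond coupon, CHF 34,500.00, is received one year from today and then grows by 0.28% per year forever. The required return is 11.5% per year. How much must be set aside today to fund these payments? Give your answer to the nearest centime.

Periodic rate r = 0.115 per year.
Growing perpetuity (Gordon): PV = PMT₁ / (r − g) = 34,500 / (r − 0.0028) = CHF 307,486.63.

CHF 307,486.63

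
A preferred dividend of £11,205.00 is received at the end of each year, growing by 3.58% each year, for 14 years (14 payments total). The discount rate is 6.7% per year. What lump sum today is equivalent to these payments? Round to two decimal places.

Periodic rate r = 0.067 per year.
Growing ordinary annuity: PV = PMT₁ × [1 − ((1+g)/(1+r))^n] / (r − g) = 11,205 × [1 − ((1+0.0358)/(1+r))^14] / (r − 0.0358) = £122,096.55.

£122,096.55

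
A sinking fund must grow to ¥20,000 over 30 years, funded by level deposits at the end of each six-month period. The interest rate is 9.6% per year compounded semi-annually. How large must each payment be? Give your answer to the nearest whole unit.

¥61

Level ordinary annuity; solve FV = PMT × [((1+r)^n − 1)/r] for PMT.
Periodic rate r = 0.096/2 per half-year; n is counted in half-years.
With n = 60: PMT = 20,000 / ([((1+r)^n − 1)/r]) = ¥61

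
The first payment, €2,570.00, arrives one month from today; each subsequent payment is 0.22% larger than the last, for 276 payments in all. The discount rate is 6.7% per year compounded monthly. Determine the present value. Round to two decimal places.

Periodic rate r = 0.067/12 per month; n is counted in months.
Growing ordinary annuity: PV = PMT₁ × [1 − ((1+g)/(1+r))^n] / (r − g) = 2,570 × [1 − ((1+0.0022)/(1+r))^276] / (r − 0.0022) = €459,954.80.

€459,954.80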